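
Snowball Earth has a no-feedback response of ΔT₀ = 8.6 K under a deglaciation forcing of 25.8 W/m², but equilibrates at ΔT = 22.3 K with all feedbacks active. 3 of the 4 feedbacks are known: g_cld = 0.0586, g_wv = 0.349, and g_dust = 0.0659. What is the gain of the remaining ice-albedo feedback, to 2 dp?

Amplification A = ΔT/ΔT₀ = 22.3/8.6 = 2.593.
Total gain g = 1 − 1/A = 1 − 1/2.593 = 0.6143.
Known gains sum to 0.0586 + 0.349 + 0.0659 = 0.4735.
g_ice = 0.6143 − 0.4735 = 0.14.

0.14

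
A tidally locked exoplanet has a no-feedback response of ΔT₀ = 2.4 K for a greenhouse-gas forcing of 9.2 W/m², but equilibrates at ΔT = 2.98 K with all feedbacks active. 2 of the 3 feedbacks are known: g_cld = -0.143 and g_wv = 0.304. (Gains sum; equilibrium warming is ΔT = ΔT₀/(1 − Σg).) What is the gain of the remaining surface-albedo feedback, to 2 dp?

Amplification A = ΔT/ΔT₀ = 2.98/2.4 = 1.242.
Total gain g = 1 − 1/A = 1 − 1/1.242 = 0.1948.
Known gains sum to -0.143 + 0.304 = 0.161.
g_alb = 0.1948 − 0.161 = 0.03.

0.03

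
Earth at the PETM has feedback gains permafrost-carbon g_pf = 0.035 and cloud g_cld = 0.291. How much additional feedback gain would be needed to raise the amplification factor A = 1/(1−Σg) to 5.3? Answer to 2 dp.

0.49

Current total gain = 0.326.
Target gain for A = 5.3: g* = 1 − 1/5.3 = 0.8113.
Additional gain needed = 0.8113 − 0.326 = 0.49.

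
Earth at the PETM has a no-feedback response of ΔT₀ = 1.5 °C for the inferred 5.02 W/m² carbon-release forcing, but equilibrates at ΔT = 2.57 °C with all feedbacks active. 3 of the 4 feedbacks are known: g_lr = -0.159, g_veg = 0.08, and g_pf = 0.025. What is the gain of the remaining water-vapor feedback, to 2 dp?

Amplification A = ΔT/ΔT₀ = 2.57/1.5 = 1.713.
Total gain g = 1 − 1/A = 1 − 1/1.713 = 0.4162.
Known gains sum to -0.159 + 0.08 + 0.025 = -0.054.
g_wv = 0.4162 + 0.054 = 0.47.

0.47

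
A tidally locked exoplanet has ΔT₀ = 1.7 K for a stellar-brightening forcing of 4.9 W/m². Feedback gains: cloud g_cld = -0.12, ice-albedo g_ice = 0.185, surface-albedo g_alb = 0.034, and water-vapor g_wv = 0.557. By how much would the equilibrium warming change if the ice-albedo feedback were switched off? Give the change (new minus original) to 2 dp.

-1.73 K

Original: g = 0.656, ΔT = 1.7/(1−0.656) = 4.9419 K.
Without ice-albedo: g' = 0.471, ΔT' = 1.7/(1−0.471) = 3.2136 K.
Change = 3.2136 − 4.9419 = -1.73 K.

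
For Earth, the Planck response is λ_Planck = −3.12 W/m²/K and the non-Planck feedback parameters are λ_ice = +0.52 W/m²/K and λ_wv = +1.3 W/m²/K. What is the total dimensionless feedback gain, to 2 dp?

0.58

Convert to gains: g_ice = 0.52/3.12 = 0.1667; g_wv = 1.3/3.12 = 0.4167.
Total gain g = 0.5834.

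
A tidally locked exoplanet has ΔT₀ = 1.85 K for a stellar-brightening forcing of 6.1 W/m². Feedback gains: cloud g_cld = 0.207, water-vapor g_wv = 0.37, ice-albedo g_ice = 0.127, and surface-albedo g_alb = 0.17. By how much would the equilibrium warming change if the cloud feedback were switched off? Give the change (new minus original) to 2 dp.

-9.13 K

Original: g = 0.874, ΔT = 1.85/(1−0.874) = 14.6825 K.
Without cloud: g' = 0.667, ΔT' = 1.85/(1−0.667) = 5.5556 K.
Change = 5.5556 − 14.6825 = -9.13 K.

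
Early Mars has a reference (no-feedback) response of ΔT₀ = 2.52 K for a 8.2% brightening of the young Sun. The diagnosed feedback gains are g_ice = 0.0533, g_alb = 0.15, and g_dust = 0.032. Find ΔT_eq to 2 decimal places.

Total gain g = 0.0533 + 0.15 + 0.032 = 0.2353.
Amplification A = 1/(1 − 0.2353) = 1.308.
ΔT = 2.52 × 1.308 = 3.30 K.

3.30 K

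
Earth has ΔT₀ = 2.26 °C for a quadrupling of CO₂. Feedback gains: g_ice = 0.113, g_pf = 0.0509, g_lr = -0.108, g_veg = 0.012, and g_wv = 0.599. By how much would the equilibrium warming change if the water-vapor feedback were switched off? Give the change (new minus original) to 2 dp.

Original: g = 0.6669, ΔT = 2.26/(1−0.6669) = 6.7847 °C.
Without water-vapor: g' = 0.0679, ΔT' = 2.26/(1−0.0679) = 2.4246 °C.
Change = 2.4246 − 6.7847 = -4.36 °C.

-4.36 °C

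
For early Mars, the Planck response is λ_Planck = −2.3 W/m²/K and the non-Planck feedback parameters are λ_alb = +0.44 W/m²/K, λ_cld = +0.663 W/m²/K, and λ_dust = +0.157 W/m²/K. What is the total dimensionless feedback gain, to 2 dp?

Convert to gains: g_alb = 0.44/2.3 = 0.1913; g_cld = 0.663/2.3 = 0.2883; g_dust = 0.157/2.3 = 0.06826.
Total gain g = 0.54786.

0.55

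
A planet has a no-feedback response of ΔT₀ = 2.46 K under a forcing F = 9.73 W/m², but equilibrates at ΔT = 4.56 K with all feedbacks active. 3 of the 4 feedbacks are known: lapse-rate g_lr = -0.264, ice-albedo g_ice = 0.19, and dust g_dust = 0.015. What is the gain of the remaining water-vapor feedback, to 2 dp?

0.52

Amplification A = ΔT/ΔT₀ = 4.56/2.46 = 1.854.
Total gain g = 1 − 1/A = 1 − 1/1.854 = 0.4606.
Known gains sum to -0.264 + 0.19 + 0.015 = -0.059.
g_wv = 0.4606 + 0.059 = 0.52.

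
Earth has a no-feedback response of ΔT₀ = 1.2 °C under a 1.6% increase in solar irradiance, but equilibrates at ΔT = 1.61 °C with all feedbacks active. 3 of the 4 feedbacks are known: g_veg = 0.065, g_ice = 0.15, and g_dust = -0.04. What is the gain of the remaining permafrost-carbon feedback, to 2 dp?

0.08

Amplification A = ΔT/ΔT₀ = 1.61/1.2 = 1.342.
Total gain g = 1 − 1/A = 1 − 1/1.342 = 0.2548.
Known gains sum to 0.065 + 0.15 − 0.04 = 0.175.
g_pf = 0.2548 − 0.175 = 0.08.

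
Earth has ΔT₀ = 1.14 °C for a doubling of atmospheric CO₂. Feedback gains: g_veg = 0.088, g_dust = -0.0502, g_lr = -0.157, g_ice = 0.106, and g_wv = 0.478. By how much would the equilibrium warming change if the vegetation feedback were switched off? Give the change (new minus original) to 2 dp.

-0.30 °C

Original: g = 0.4648, ΔT = 1.14/(1−0.4648) = 2.1300 °C.
Without vegetation: g' = 0.3768, ΔT' = 1.14/(1−0.3768) = 1.8293 °C.
Change = 1.8293 − 2.1300 = -0.30 °C.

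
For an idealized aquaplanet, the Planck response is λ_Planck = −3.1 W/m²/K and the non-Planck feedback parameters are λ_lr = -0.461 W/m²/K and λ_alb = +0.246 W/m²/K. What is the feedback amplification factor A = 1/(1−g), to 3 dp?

Convert to gains: g_lr = -0.461/3.1 = -0.1487; g_alb = 0.246/3.1 = 0.07935.
Total gain g = -0.06935.
A = 1/(1 + 0.06935) = 0.935.

0.935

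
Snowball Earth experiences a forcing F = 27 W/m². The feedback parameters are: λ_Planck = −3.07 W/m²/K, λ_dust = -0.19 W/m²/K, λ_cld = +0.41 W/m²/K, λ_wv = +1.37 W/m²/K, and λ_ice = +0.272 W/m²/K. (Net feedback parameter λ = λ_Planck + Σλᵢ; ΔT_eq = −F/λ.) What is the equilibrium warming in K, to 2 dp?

22.35 K

Net feedback parameter λ = (−3.07) + (-0.19) + (+0.41) + (+1.37) + (+0.272) = -1.208 W/m²/K.
ΔT = −F/λ = −27/(-1.208) = 22.35 K.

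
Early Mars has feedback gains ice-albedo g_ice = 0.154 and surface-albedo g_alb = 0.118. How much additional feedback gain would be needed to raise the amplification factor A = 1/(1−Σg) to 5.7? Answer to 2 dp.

0.55

Current total gain = 0.272.
Target gain for A = 5.7: g* = 1 − 1/5.7 = 0.8246.
Additional gain needed = 0.8246 − 0.272 = 0.55.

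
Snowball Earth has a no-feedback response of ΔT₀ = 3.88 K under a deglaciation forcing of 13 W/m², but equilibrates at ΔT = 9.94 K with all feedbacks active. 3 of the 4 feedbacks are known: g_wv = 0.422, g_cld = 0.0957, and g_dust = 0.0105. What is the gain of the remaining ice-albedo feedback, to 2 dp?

0.08

Amplification A = ΔT/ΔT₀ = 9.94/3.88 = 2.562.
Total gain g = 1 − 1/A = 1 − 1/2.562 = 0.6097.
Known gains sum to 0.422 + 0.0957 + 0.0105 = 0.5282.
g_ice = 0.6097 − 0.5282 = 0.08.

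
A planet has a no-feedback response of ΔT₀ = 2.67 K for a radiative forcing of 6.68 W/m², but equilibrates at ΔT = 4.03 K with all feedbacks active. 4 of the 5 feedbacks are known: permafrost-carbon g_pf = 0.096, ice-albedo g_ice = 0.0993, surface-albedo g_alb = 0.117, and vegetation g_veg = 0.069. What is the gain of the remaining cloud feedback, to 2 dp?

Amplification A = ΔT/ΔT₀ = 4.03/2.67 = 1.509.
Total gain g = 1 − 1/A = 1 − 1/1.509 = 0.3373.
Known gains sum to 0.096 + 0.0993 + 0.117 + 0.069 = 0.3813.
g_cld = 0.3373 − 0.3813 = -0.04.

-0.04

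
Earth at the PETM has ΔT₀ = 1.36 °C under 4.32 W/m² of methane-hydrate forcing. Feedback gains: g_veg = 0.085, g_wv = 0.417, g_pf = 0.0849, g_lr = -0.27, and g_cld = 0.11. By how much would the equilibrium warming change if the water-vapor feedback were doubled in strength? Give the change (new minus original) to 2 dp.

Original: g = 0.4269, ΔT = 1.36/(1−0.4269) = 2.3731 °C.
With doubled water-vapor: g' = 0.8439, ΔT' = 1.36/(1−0.8439) = 8.7124 °C.
Change = 8.7124 − 2.3731 = 6.34 °C.

6.34 °C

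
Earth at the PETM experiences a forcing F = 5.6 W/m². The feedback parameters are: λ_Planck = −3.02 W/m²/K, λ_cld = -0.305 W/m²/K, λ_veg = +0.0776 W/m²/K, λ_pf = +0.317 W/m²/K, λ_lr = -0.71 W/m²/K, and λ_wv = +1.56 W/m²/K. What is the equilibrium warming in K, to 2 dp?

2.69 K

Net feedback parameter λ = (−3.02) + (-0.305) + (+0.0776) + (+0.317) + (-0.71) + (+1.56) = -2.0804 W/m²/K.
ΔT = −F/λ = −5.6/(-2.0804) = 2.69 K.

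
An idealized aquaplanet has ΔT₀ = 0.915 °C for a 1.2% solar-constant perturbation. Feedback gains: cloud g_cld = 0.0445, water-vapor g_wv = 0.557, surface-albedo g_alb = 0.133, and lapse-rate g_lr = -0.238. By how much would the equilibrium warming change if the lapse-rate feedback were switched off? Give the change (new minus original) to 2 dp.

Original: g = 0.4965, ΔT = 0.915/(1−0.4965) = 1.8173 °C.
Without lapse-rate: g' = 0.7345, ΔT' = 0.915/(1−0.7345) = 3.4463 °C.
Change = 3.4463 − 1.8173 = 1.63 °C.

1.63 °C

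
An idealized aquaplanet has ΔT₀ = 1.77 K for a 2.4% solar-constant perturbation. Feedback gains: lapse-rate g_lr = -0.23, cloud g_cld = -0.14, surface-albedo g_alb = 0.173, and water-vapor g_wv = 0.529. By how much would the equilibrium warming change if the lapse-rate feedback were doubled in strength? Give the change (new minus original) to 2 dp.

Original: g = 0.332, ΔT = 1.77/(1−0.332) = 2.6497 K.
With doubled lapse-rate: g' = 0.102, ΔT' = 1.77/(1−0.102) = 1.9710 K.
Change = 1.9710 − 2.6497 = -0.68 K.

-0.68 K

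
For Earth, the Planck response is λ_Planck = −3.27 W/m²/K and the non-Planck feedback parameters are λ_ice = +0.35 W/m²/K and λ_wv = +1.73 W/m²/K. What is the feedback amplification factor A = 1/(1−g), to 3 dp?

Convert to gains: g_ice = 0.35/3.27 = 0.107; g_wv = 1.73/3.27 = 0.5291.
Total gain g = 0.6361.
A = 1/(1 − 0.6361) = 2.748.

2.748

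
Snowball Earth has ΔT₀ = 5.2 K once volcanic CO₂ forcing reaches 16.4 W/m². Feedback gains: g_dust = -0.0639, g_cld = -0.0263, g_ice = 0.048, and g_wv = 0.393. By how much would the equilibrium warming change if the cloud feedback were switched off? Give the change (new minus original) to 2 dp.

Original: g = 0.3508, ΔT = 5.2/(1−0.3508) = 8.0099 K.
Without cloud: g' = 0.3771, ΔT' = 5.2/(1−0.3771) = 8.3480 K.
Change = 8.3480 − 8.0099 = 0.34 K.

0.34 K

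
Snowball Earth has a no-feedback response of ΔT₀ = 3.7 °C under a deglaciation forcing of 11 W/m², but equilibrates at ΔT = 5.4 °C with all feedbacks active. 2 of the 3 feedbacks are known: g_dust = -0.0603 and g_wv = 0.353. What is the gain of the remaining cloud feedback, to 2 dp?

Amplification A = ΔT/ΔT₀ = 5.4/3.7 = 1.459.
Total gain g = 1 − 1/A = 1 − 1/1.459 = 0.3146.
Known gains sum to -0.0603 + 0.353 = 0.2927.
g_cld = 0.3146 − 0.2927 = 0.02.

0.02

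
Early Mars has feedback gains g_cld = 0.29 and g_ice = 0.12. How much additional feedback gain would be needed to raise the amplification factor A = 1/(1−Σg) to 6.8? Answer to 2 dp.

0.44

Current total gain = 0.41.
Target gain for A = 6.8: g* = 1 − 1/6.8 = 0.8529.
Additional gain needed = 0.8529 − 0.41 = 0.44.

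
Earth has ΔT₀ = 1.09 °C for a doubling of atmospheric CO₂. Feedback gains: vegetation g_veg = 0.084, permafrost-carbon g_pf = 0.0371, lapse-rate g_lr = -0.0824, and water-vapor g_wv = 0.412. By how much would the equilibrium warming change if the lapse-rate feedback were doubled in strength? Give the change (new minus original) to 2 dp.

-0.26 °C

Original: g = 0.4507, ΔT = 1.09/(1−0.4507) = 1.9843 °C.
With doubled lapse-rate: g' = 0.3683, ΔT' = 1.09/(1−0.3683) = 1.7255 °C.
Change = 1.7255 − 1.9843 = -0.26 °C.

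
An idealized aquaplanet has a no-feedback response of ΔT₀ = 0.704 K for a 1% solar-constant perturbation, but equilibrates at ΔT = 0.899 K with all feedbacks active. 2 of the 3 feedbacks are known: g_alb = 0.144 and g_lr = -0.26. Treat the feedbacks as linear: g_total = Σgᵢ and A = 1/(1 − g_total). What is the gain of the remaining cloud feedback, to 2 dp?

Amplification A = ΔT/ΔT₀ = 0.899/0.704 = 1.277.
Total gain g = 1 − 1/A = 1 − 1/1.277 = 0.2169.
Known gains sum to 0.144 − 0.26 = -0.116.
g_cld = 0.2169 + 0.116 = 0.33.

0.33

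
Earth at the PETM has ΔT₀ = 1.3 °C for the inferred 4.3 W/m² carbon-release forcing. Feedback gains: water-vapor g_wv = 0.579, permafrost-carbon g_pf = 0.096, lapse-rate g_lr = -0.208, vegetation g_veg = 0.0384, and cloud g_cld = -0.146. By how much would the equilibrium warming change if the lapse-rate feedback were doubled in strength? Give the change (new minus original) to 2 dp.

-0.50 °C

Original: g = 0.3594, ΔT = 1.3/(1−0.3594) = 2.0293 °C.
With doubled lapse-rate: g' = 0.1514, ΔT' = 1.3/(1−0.1514) = 1.5319 °C.
Change = 1.5319 − 2.0293 = -0.50 °C.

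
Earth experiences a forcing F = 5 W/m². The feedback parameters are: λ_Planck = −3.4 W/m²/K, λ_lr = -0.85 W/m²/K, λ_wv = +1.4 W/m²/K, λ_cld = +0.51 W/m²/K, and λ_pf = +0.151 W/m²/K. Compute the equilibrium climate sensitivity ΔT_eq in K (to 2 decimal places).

2.28 K

Net feedback parameter λ = (−3.4) + (-0.85) + (+1.4) + (+0.51) + (+0.151) = -2.189 W/m²/K.
ΔT = −F/λ = −5/(-2.189) = 2.28 K.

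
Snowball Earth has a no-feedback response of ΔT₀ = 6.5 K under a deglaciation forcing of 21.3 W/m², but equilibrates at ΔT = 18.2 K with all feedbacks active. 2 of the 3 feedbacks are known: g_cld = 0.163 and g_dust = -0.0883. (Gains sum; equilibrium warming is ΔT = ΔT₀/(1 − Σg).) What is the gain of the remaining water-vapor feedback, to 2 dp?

Amplification A = ΔT/ΔT₀ = 18.2/6.5 = 2.8.
Total gain g = 1 − 1/A = 1 − 1/2.8 = 0.6429.
Known gains sum to 0.163 − 0.0883 = 0.0747.
g_wv = 0.6429 − 0.0747 = 0.57.

0.57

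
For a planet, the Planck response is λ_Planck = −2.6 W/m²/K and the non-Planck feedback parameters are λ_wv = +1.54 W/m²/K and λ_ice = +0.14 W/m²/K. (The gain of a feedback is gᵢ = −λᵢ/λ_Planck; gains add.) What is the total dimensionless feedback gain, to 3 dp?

0.646

Convert to gains: g_wv = 1.54/2.6 = 0.5923; g_ice = 0.14/2.6 = 0.05385.
Total gain g = 0.64615.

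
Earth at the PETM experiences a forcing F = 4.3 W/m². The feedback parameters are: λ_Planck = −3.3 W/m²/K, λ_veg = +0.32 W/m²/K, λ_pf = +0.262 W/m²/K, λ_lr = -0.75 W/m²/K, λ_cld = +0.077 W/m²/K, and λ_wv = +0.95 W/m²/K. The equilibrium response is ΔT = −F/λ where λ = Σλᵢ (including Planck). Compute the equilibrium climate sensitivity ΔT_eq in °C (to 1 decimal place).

Net feedback parameter λ = (−3.3) + (+0.32) + (+0.262) + (-0.75) + (+0.077) + (+0.95) = -2.441 W/m²/K.
ΔT = −F/λ = −4.3/(-2.441) = 1.8 °C.

1.8 °C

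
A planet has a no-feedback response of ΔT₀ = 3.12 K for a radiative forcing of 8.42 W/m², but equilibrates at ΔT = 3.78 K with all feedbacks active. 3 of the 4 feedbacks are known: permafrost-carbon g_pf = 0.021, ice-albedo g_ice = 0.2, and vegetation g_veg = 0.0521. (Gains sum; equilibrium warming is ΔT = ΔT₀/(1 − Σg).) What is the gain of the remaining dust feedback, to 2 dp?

-0.10

Amplification A = ΔT/ΔT₀ = 3.78/3.12 = 1.212.
Total gain g = 1 − 1/A = 1 − 1/1.212 = 0.1749.
Known gains sum to 0.021 + 0.2 + 0.0521 = 0.2731.
g_dust = 0.1749 − 0.2731 = -0.10.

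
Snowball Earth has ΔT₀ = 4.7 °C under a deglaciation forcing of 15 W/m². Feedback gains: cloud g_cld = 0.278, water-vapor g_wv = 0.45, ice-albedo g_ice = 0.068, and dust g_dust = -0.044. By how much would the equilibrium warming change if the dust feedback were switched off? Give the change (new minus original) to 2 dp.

4.09 °C

Original: g = 0.752, ΔT = 4.7/(1−0.752) = 18.9516 °C.
Without dust: g' = 0.796, ΔT' = 4.7/(1−0.796) = 23.0392 °C.
Change = 23.0392 − 18.9516 = 4.09 °C.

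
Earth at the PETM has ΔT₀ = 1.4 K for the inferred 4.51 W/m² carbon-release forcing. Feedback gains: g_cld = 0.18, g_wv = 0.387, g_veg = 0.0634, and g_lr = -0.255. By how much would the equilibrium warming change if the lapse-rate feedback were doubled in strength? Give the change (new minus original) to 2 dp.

Original: g = 0.3754, ΔT = 1.4/(1−0.3754) = 2.2414 K.
With doubled lapse-rate: g' = 0.1204, ΔT' = 1.4/(1−0.1204) = 1.5916 K.
Change = 1.5916 − 2.2414 = -0.65 K.

-0.65 K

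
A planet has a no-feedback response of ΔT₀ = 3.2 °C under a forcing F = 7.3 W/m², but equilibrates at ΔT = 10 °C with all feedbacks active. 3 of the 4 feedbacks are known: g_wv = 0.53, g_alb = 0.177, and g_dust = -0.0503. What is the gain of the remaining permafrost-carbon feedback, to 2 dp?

Amplification A = ΔT/ΔT₀ = 10/3.2 = 3.125.
Total gain g = 1 − 1/A = 1 − 1/3.125 = 0.68.
Known gains sum to 0.53 + 0.177 − 0.0503 = 0.6567.
g_pf = 0.68 − 0.6567 = 0.02.

0.02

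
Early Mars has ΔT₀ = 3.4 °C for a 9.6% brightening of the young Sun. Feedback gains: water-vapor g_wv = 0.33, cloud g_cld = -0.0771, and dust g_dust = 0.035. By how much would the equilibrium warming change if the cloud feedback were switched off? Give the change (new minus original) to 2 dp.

Original: g = 0.2879, ΔT = 3.4/(1−0.2879) = 4.7746 °C.
Without cloud: g' = 0.365, ΔT' = 3.4/(1−0.365) = 5.3543 °C.
Change = 5.3543 − 4.7746 = 0.58 °C.

0.58 °C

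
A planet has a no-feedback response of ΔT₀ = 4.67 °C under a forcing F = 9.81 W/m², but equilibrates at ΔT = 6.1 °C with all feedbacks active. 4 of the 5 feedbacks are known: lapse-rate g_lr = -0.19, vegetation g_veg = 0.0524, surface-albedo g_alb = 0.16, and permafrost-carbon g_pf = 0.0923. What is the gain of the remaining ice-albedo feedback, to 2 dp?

Amplification A = ΔT/ΔT₀ = 6.1/4.67 = 1.306.
Total gain g = 1 − 1/A = 1 − 1/1.306 = 0.2343.
Known gains sum to -0.19 + 0.0524 + 0.16 + 0.0923 = 0.1147.
g_ice = 0.2343 − 0.1147 = 0.12.

0.12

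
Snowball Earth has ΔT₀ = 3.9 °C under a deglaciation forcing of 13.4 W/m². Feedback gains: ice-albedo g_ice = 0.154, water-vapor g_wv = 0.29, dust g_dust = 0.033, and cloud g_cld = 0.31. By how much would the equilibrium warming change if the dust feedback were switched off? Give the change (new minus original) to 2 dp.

Original: g = 0.787, ΔT = 3.9/(1−0.787) = 18.3099 °C.
Without dust: g' = 0.754, ΔT' = 3.9/(1−0.754) = 15.8537 °C.
Change = 15.8537 − 18.3099 = -2.46 °C.

-2.46 °C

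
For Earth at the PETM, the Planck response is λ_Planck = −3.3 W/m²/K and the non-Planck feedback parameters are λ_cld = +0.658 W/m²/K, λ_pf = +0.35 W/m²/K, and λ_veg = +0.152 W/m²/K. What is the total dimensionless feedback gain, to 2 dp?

0.35

Convert to gains: g_cld = 0.658/3.3 = 0.1994; g_pf = 0.35/3.3 = 0.1061; g_veg = 0.152/3.3 = 0.04606.
Total gain g = 0.35156.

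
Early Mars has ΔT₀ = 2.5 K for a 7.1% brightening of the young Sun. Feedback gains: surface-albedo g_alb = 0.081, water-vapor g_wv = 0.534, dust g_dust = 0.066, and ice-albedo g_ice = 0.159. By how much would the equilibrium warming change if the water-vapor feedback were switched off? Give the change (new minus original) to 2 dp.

-12.02 K

Original: g = 0.84, ΔT = 2.5/(1−0.84) = 15.6250 K.
Without water-vapor: g' = 0.306, ΔT' = 2.5/(1−0.306) = 3.6023 K.
Change = 3.6023 − 15.6250 = -12.02 K.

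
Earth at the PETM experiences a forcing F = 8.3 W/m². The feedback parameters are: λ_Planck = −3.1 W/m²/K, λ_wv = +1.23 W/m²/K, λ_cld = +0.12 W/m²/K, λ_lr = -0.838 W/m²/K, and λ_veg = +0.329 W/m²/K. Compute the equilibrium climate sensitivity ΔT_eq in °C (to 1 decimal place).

Net feedback parameter λ = (−3.1) + (+1.23) + (+0.12) + (-0.838) + (+0.329) = -2.259 W/m²/K.
ΔT = −F/λ = −8.3/(-2.259) = 3.7 °C.

3.7 °C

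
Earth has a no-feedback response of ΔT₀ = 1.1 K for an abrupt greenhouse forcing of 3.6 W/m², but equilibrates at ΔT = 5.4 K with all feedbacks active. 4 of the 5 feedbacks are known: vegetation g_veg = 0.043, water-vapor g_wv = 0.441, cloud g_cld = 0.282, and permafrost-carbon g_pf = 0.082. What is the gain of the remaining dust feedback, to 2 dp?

-0.05

Amplification A = ΔT/ΔT₀ = 5.4/1.1 = 4.909.
Total gain g = 1 − 1/A = 1 − 1/4.909 = 0.7963.
Known gains sum to 0.043 + 0.441 + 0.282 + 0.082 = 0.848.
g_dust = 0.7963 − 0.848 = -0.05.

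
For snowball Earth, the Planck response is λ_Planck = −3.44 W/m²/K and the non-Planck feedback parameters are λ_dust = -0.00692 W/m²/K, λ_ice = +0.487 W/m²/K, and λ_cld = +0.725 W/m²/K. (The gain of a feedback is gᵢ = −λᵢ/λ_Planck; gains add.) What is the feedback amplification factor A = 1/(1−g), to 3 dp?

Convert to gains: g_dust = -0.00692/3.44 = -0.002012; g_ice = 0.487/3.44 = 0.1416; g_cld = 0.725/3.44 = 0.2108.
Total gain g = 0.350388.
A = 1/(1 − 0.350388) = 1.539.

1.539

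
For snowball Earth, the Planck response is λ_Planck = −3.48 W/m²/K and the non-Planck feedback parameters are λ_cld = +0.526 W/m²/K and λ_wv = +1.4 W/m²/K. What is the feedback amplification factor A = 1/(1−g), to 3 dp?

Convert to gains: g_cld = 0.526/3.48 = 0.1511; g_wv = 1.4/3.48 = 0.4023.
Total gain g = 0.5534.
A = 1/(1 − 0.5534) = 2.239.

2.239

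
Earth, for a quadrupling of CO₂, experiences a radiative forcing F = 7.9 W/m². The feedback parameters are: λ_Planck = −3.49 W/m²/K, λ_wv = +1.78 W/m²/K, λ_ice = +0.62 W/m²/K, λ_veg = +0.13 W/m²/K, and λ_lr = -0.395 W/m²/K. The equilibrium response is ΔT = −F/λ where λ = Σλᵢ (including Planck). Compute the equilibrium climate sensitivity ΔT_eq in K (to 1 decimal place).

Net feedback parameter λ = (−3.49) + (+1.78) + (+0.62) + (+0.13) + (-0.395) = -1.355 W/m²/K.
ΔT = −F/λ = −7.9/(-1.355) = 5.8 K.

5.8 K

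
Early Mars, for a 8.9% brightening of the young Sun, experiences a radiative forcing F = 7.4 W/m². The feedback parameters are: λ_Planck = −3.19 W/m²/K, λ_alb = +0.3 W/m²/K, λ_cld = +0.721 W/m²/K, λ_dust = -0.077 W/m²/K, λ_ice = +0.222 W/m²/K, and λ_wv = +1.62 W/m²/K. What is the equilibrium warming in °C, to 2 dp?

Net feedback parameter λ = (−3.19) + (+0.3) + (+0.721) + (-0.077) + (+0.222) + (+1.62) = -0.404 W/m²/K.
ΔT = −F/λ = −7.4/(-0.404) = 18.32 °C.

18.32 °C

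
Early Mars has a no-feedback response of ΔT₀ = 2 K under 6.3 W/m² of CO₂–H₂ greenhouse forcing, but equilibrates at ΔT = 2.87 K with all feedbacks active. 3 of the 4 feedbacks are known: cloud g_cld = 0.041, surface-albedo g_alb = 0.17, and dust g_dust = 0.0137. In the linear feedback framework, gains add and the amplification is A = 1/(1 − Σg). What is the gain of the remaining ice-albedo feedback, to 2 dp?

Amplification A = ΔT/ΔT₀ = 2.87/2 = 1.435.
Total gain g = 1 − 1/A = 1 − 1/1.435 = 0.3031.
Known gains sum to 0.041 + 0.17 + 0.0137 = 0.2247.
g_ice = 0.3031 − 0.2247 = 0.08.

0.08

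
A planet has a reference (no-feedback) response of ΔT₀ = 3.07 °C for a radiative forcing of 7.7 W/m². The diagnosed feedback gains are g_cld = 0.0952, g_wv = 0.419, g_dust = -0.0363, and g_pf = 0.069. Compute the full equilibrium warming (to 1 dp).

6.8 °C

Total gain g = 0.0952 + 0.419 − 0.0363 + 0.069 = 0.5469.
Amplification A = 1/(1 − 0.5469) = 2.207.
ΔT = 3.07 × 2.207 = 6.8 °C.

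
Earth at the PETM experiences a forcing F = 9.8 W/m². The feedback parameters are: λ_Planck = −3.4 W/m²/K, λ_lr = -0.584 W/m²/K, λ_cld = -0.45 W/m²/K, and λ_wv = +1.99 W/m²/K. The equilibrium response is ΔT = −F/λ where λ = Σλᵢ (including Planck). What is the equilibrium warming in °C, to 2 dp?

4.01 °C

Net feedback parameter λ = (−3.4) + (-0.584) + (-0.45) + (+1.99) = -2.444 W/m²/K.
ΔT = −F/λ = −9.8/(-2.444) = 4.01 °C.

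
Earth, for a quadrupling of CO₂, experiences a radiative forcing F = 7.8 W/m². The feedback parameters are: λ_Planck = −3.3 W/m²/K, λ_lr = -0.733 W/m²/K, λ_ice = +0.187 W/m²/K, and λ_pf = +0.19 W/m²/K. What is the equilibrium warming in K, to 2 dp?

Net feedback parameter λ = (−3.3) + (-0.733) + (+0.187) + (+0.19) = -3.656 W/m²/K.
ΔT = −F/λ = −7.8/(-3.656) = 2.13 K.

2.13 K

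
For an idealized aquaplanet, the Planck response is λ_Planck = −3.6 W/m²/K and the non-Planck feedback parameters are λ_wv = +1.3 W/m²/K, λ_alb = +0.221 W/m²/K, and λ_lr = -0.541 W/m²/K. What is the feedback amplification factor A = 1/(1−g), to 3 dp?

1.374

Convert to gains: g_wv = 1.3/3.6 = 0.3611; g_alb = 0.221/3.6 = 0.06139; g_lr = -0.541/3.6 = -0.1503.
Total gain g = 0.27219.
A = 1/(1 − 0.27219) = 1.374.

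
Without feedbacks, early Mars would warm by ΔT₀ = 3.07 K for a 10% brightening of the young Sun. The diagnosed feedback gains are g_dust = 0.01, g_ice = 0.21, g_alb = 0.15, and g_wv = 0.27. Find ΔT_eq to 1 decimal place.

Total gain g = 0.01 + 0.21 + 0.15 + 0.27 = 0.64.
Amplification A = 1/(1 − 0.64) = 2.778.
ΔT = 3.07 × 2.778 = 8.5 K.

8.5 K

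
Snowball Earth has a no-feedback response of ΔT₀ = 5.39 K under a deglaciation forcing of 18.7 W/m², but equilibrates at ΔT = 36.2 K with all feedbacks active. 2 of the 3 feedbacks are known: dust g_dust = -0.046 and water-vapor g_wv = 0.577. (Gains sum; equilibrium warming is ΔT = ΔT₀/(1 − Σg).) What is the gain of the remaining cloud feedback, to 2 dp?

Amplification A = ΔT/ΔT₀ = 36.2/5.39 = 6.716.
Total gain g = 1 − 1/A = 1 − 1/6.716 = 0.8511.
Known gains sum to -0.046 + 0.577 = 0.531.
g_cld = 0.8511 − 0.531 = 0.32.

0.32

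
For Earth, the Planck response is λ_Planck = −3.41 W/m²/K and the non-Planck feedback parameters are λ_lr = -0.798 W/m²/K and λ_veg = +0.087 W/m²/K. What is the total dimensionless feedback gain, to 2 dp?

Convert to gains: g_lr = -0.798/3.41 = -0.234; g_veg = 0.087/3.41 = 0.02551.
Total gain g = -0.20849.

-0.21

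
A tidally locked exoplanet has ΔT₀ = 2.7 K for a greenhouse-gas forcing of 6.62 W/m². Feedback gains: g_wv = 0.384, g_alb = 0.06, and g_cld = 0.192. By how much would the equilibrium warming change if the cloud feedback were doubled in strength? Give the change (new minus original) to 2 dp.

8.28 K

Original: g = 0.636, ΔT = 2.7/(1−0.636) = 7.4176 K.
With doubled cloud: g' = 0.828, ΔT' = 2.7/(1−0.828) = 15.6977 K.
Change = 15.6977 − 7.4176 = 8.28 K.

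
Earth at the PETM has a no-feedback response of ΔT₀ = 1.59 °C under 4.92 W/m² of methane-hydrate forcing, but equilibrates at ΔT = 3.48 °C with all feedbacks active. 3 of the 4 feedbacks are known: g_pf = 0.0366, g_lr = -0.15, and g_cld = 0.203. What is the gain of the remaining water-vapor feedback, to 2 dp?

0.45

Amplification A = ΔT/ΔT₀ = 3.48/1.59 = 2.189.
Total gain g = 1 − 1/A = 1 − 1/2.189 = 0.5432.
Known gains sum to 0.0366 − 0.15 + 0.203 = 0.0896.
g_wv = 0.5432 − 0.0896 = 0.45.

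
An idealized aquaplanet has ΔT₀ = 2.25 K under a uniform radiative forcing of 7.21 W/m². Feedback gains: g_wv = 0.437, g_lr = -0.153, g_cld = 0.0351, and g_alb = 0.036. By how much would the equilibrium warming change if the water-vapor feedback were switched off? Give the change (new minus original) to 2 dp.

Original: g = 0.3551, ΔT = 2.25/(1−0.3551) = 3.4889 K.
Without water-vapor: g' = -0.0819, ΔT' = 2.25/(1+0.0819) = 2.0797 K.
Change = 2.0797 − 3.4889 = -1.41 K.

-1.41 K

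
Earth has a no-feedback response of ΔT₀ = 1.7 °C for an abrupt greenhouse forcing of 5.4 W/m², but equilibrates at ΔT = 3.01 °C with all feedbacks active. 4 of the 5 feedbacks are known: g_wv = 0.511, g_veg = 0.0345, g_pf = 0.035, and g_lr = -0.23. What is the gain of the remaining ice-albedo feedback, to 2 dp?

0.08

Amplification A = ΔT/ΔT₀ = 3.01/1.7 = 1.771.
Total gain g = 1 − 1/A = 1 − 1/1.771 = 0.4353.
Known gains sum to 0.511 + 0.0345 + 0.035 − 0.23 = 0.3505.
g_ice = 0.4353 − 0.3505 = 0.08.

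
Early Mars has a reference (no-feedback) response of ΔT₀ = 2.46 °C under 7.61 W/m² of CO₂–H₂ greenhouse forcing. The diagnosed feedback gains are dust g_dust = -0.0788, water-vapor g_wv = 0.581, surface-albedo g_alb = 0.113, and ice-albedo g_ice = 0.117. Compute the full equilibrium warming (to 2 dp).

Total gain g = -0.0788 + 0.581 + 0.113 + 0.117 = 0.7322.
Amplification A = 1/(1 − 0.7322) = 3.734.
ΔT = 2.46 × 3.734 = 9.19 °C.

9.19 °C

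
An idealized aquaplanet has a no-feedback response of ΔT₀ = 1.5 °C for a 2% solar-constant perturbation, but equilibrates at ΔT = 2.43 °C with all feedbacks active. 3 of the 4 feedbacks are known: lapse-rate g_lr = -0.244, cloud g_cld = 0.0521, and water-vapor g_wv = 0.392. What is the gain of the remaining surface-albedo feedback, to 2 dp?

0.18

Amplification A = ΔT/ΔT₀ = 2.43/1.5 = 1.62.
Total gain g = 1 − 1/A = 1 − 1/1.62 = 0.3827.
Known gains sum to -0.244 + 0.0521 + 0.392 = 0.2001.
g_alb = 0.3827 − 0.2001 = 0.18.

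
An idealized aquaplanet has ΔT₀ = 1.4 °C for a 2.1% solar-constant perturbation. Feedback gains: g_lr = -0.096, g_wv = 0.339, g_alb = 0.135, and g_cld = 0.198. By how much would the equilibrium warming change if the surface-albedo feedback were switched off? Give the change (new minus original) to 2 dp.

Original: g = 0.576, ΔT = 1.4/(1−0.576) = 3.3019 °C.
Without surface-albedo: g' = 0.441, ΔT' = 1.4/(1−0.441) = 2.5045 °C.
Change = 2.5045 − 3.3019 = -0.80 °C.

-0.80 °C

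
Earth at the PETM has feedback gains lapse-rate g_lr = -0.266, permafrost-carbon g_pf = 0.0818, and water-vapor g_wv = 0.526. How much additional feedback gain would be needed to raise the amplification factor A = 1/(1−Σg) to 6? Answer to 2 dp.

Current total gain = 0.3418.
Target gain for A = 6: g* = 1 − 1/6 = 0.8333.
Additional gain needed = 0.8333 − 0.3418 = 0.49.

0.49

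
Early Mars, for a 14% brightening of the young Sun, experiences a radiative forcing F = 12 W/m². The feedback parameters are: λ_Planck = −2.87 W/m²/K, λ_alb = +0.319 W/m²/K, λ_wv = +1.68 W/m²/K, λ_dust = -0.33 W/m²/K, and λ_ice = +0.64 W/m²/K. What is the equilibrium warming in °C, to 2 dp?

21.39 °C

Net feedback parameter λ = (−2.87) + (+0.319) + (+1.68) + (-0.33) + (+0.64) = -0.561 W/m²/K.
ΔT = −F/λ = −12/(-0.561) = 21.39 °C.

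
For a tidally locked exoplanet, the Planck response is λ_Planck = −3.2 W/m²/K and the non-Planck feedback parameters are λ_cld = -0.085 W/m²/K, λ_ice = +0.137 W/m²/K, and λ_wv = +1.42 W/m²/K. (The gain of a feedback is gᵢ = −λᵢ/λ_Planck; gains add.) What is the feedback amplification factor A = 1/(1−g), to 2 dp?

Convert to gains: g_cld = -0.085/3.2 = -0.02656; g_ice = 0.137/3.2 = 0.04281; g_wv = 1.42/3.2 = 0.4437.
Total gain g = 0.45995.
A = 1/(1 − 0.45995) = 1.85.

1.85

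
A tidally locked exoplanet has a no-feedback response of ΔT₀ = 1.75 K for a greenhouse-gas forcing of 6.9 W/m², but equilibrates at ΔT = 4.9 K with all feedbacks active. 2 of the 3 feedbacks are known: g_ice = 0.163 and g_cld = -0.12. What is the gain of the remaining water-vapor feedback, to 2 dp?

Amplification A = ΔT/ΔT₀ = 4.9/1.75 = 2.8.
Total gain g = 1 − 1/A = 1 − 1/2.8 = 0.6429.
Known gains sum to 0.163 − 0.12 = 0.043.
g_wv = 0.6429 − 0.043 = 0.60.

0.60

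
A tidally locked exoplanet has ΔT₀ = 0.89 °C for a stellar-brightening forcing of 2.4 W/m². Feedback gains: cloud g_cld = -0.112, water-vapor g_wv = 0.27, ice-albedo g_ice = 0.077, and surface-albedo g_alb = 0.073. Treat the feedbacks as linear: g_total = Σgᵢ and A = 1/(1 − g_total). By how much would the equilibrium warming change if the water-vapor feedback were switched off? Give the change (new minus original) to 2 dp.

-0.36 °C

Original: g = 0.308, ΔT = 0.89/(1−0.308) = 1.2861 °C.
Without water-vapor: g' = 0.038, ΔT' = 0.89/(1−0.038) = 0.9252 °C.
Change = 0.9252 − 1.2861 = -0.36 °C.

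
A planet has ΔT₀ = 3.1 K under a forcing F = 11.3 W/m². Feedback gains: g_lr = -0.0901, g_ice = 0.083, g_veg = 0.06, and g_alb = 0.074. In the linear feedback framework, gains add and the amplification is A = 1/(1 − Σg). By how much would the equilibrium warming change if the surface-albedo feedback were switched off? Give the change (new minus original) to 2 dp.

-0.28 K

Original: g = 0.1269, ΔT = 3.1/(1−0.1269) = 3.5506 K.
Without surface-albedo: g' = 0.0529, ΔT' = 3.1/(1−0.0529) = 3.2731 K.
Change = 3.2731 − 3.5506 = -0.28 K.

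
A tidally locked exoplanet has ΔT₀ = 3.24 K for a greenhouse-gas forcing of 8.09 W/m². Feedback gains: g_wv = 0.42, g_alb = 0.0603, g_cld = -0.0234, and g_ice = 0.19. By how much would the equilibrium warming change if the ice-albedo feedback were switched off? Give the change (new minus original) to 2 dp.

Original: g = 0.6469, ΔT = 3.24/(1−0.6469) = 9.1759 K.
Without ice-albedo: g' = 0.4569, ΔT' = 3.24/(1−0.4569) = 5.9658 K.
Change = 5.9658 − 9.1759 = -3.21 K.

-3.21 K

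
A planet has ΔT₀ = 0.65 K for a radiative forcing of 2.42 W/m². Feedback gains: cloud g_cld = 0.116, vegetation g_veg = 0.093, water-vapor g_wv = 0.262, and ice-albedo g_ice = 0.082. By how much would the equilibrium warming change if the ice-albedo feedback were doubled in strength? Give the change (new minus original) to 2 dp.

0.33 K

Original: g = 0.553, ΔT = 0.65/(1−0.553) = 1.4541 K.
With doubled ice-albedo: g' = 0.635, ΔT' = 0.65/(1−0.635) = 1.7808 K.
Change = 1.7808 − 1.4541 = 0.33 K.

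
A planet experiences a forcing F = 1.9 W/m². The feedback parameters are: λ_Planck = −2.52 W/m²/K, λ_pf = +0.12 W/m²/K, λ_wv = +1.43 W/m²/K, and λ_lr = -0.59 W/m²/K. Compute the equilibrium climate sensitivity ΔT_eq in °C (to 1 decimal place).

1.2 °C

Net feedback parameter λ = (−2.52) + (+0.12) + (+1.43) + (-0.59) = -1.56 W/m²/K.
ΔT = −F/λ = −1.9/(-1.56) = 1.2 °C.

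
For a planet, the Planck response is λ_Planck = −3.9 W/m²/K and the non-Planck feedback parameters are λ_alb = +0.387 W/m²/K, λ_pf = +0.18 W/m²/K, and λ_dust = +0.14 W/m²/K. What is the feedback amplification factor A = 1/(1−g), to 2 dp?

Convert to gains: g_alb = 0.387/3.9 = 0.09923; g_pf = 0.18/3.9 = 0.04615; g_dust = 0.14/3.9 = 0.0359.
Total gain g = 0.18128.
A = 1/(1 − 0.18128) = 1.22.

1.22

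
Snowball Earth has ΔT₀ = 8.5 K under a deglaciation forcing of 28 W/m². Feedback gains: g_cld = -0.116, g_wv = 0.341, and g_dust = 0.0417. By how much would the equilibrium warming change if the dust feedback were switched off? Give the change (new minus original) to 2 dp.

Original: g = 0.2667, ΔT = 8.5/(1−0.2667) = 11.5914 K.
Without dust: g' = 0.225, ΔT' = 8.5/(1−0.225) = 10.9677 K.
Change = 10.9677 − 11.5914 = -0.62 K.

-0.62 K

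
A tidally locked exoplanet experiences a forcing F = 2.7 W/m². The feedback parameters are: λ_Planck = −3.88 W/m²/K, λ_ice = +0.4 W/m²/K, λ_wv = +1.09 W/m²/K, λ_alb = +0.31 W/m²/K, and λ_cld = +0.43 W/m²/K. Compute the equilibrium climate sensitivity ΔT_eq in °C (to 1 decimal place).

1.6 °C

Net feedback parameter λ = (−3.88) + (+0.4) + (+1.09) + (+0.31) + (+0.43) = -1.65 W/m²/K.
ΔT = −F/λ = −2.7/(-1.65) = 1.6 °C.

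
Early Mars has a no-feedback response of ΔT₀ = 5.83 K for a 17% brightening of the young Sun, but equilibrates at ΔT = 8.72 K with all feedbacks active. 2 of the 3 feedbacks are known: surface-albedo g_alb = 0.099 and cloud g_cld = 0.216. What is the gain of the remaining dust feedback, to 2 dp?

Amplification A = ΔT/ΔT₀ = 8.72/5.83 = 1.496.
Total gain g = 1 − 1/A = 1 − 1/1.496 = 0.3316.
Known gains sum to 0.099 + 0.216 = 0.315.
g_dust = 0.3316 − 0.315 = 0.02.

0.02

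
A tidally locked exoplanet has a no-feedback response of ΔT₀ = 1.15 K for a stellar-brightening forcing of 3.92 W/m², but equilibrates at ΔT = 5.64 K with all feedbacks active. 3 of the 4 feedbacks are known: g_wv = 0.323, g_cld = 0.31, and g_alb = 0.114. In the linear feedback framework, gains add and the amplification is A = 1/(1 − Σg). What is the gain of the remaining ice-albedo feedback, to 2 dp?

0.05

Amplification A = ΔT/ΔT₀ = 5.64/1.15 = 4.904.
Total gain g = 1 − 1/A = 1 − 1/4.904 = 0.7961.
Known gains sum to 0.323 + 0.31 + 0.114 = 0.747.
g_ice = 0.7961 − 0.747 = 0.05.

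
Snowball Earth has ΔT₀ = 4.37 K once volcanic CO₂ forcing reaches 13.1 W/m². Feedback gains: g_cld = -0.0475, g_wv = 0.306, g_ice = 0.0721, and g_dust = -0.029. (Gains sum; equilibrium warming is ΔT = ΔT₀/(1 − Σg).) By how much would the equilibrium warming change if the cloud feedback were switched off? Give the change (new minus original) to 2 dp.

Original: g = 0.3016, ΔT = 4.37/(1−0.3016) = 6.2572 K.
Without cloud: g' = 0.3491, ΔT' = 4.37/(1−0.3491) = 6.7138 K.
Change = 6.7138 − 6.2572 = 0.46 K.

0.46 K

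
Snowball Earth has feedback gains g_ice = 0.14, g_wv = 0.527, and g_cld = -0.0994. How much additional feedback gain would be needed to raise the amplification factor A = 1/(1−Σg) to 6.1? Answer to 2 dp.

0.27

Current total gain = 0.5676.
Target gain for A = 6.1: g* = 1 − 1/6.1 = 0.8361.
Additional gain needed = 0.8361 − 0.5676 = 0.27.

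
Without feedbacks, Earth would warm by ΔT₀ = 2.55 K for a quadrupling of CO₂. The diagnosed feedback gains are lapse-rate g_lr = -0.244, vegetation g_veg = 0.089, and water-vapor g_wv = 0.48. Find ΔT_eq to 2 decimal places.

Total gain g = -0.244 + 0.089 + 0.48 = 0.325.
Amplification A = 1/(1 − 0.325) = 1.481.
ΔT = 2.55 × 1.481 = 3.78 K.

3.78 K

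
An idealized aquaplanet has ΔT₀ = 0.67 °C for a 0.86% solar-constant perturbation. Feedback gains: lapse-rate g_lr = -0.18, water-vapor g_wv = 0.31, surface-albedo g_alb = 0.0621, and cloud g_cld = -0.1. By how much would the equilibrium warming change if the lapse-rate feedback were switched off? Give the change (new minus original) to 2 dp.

Original: g = 0.0921, ΔT = 0.67/(1−0.0921) = 0.7380 °C.
Without lapse-rate: g' = 0.2721, ΔT' = 0.67/(1−0.2721) = 0.9205 °C.
Change = 0.9205 − 0.7380 = 0.18 °C.

0.18 °C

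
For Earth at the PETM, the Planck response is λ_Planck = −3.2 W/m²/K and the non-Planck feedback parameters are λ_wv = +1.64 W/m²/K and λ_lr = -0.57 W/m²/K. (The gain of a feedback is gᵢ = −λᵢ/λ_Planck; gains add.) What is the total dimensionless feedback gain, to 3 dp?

0.334

Convert to gains: g_wv = 1.64/3.2 = 0.5125; g_lr = -0.57/3.2 = -0.1781.
Total gain g = 0.3344.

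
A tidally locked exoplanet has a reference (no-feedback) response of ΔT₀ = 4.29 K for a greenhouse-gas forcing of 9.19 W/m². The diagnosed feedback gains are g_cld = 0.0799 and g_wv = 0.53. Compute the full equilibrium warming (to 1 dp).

Total gain g = 0.0799 + 0.53 = 0.6099.
Amplification A = 1/(1 − 0.6099) = 2.563.
ΔT = 4.29 × 2.563 = 11.0 K.

11.0 K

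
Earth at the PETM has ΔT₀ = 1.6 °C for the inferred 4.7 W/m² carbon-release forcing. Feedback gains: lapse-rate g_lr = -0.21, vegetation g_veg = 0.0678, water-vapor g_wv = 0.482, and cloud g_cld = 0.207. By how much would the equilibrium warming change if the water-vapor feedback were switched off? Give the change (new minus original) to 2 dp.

-1.82 °C

Original: g = 0.5468, ΔT = 1.6/(1−0.5468) = 3.5305 °C.
Without water-vapor: g' = 0.0648, ΔT' = 1.6/(1−0.0648) = 1.7109 °C.
Change = 1.7109 − 3.5305 = -1.82 °C.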